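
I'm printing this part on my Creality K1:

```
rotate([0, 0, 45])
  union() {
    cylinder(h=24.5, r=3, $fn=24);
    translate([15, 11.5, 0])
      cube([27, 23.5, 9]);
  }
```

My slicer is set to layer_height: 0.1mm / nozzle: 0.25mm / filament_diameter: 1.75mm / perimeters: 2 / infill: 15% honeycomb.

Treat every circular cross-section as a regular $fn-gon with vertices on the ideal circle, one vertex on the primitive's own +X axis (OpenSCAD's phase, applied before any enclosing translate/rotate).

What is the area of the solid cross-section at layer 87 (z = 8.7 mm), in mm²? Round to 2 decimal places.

At z = 8.7 mm: the r=3 cylinder gives a regular 24-gon of circumradius 3 (constant along its height) (area = (24/2)·3.000²·sin(360°/24) = 27.95 mm²); the cube at (15, 11.5) (footprint 27×23.5) is included at this height (area 634.50 mm²); Taking the union: the 2 present regions are separate (no shared area or edge), so areas and boundary lengths simply add and each stays a separate island — area = 662.45 mm²; (rotated 45° about Z; rotation is an isometry so areas/perimeters/island counts are preserved). Overall, the cross-section has 2 separate islands. Net area = 662.45 mm².

662.45 mm²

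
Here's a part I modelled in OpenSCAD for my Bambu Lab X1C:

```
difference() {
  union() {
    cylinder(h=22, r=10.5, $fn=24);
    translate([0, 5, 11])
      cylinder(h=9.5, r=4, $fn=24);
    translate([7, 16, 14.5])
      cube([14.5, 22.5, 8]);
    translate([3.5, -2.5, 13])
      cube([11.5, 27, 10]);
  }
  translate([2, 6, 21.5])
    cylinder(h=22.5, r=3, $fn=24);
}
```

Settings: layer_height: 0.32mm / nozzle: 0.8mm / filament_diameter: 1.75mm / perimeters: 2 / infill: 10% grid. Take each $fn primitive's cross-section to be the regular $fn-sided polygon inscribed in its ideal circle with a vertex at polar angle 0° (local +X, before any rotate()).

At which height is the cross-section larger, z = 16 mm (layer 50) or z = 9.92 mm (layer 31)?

layer 50 (z = 16 mm)

Layer 50 (z = 16): the r=10.5 cylinder gives a regular 24-gon of circumradius 10.5 (constant along its height) (area = (24/2)·10.500²·sin(360°/24) = 342.42 mm²); the r=4 cylinder at (0, 5) contributes a regular 24-gon of circumradius 4 (area = (24/2)·4.000²·sin(360°/24) = 49.69 mm²); the 14.5×22.5 cube at (7, 16) contributes its full rectangle (area 326.25 mm²); the cube at (3.5, -2.5) (footprint 11.5×27) is included at this height (area 310.50 mm²); Taking the union: the regions partially overlap — summed areas 1028.86 mm² minus the doubly-counted overlap 184.53 mm² gives 844.33 mm² — area = 844.33 mm²; the cylinder at (2, 6) does not reach this height (z outside [21.5, 44]); Subtracting the remaining from the first: none of the subtracted shapes is present at this height, so that combined region is unchanged — area = 844.33 mm². So its area = 844.33 mm². Layer 31 (z = 9.92): the r=10.5 cylinder contributes a regular 24-gon of circumradius 10.5 (area = (24/2)·10.500²·sin(360°/24) = 342.42 mm²); the cylinder at (0, 5) is absent (z outside [11, 20.5]); the cube at (7, 16) is absent (z outside [14.5, 22.5]); the cube at (3.5, -2.5) is absent (z outside [13, 23]); Merging all regions: only the r=10.5 cylinder is present, so the union is just that shape — area = 342.42 mm²; the cylinder at (2, 6) is not intersected at this z (z outside [21.5, 44]); After the difference (first − rest): none of the subtracted shapes is present at this height, so that combined region is unchanged — area = 342.42 mm². So its area = 342.42 mm². Layer 50 is larger (844.33 vs 342.42 mm²).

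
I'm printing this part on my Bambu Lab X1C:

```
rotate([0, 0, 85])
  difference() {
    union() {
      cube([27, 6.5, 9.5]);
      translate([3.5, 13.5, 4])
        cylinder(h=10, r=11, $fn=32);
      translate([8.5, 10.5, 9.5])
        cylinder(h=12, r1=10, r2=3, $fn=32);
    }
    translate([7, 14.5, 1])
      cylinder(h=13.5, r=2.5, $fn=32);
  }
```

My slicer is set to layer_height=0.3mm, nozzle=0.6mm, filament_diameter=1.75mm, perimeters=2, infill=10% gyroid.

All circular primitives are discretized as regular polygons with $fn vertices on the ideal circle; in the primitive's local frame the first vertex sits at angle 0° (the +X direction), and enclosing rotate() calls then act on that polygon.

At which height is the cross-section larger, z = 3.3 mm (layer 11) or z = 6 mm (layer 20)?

Layer 11 (z = 3.3): the cube is present — its section is the full 27×6.5 rectangle (area 175.50 mm²); the cylinder at (3.5, 13.5) does not reach this height (z outside [4, 14]); the cone at (8.5, 10.5) does not reach this height (z outside [9.5, 21.5]); Merging all regions: only the 27×6.5 cube is present, so the union is just that shape — area = 175.50 mm²; the r=2.5 cylinder at (7, 14.5) gives a regular 32-gon of circumradius 2.5 (constant along its height) (area = (32/2)·2.500²·sin(360°/32) = 19.51 mm²); After the difference (first − rest): starting from the result so far (175.50 mm²), the r=2.5 cylinder at (7, 14.5) misses the remaining region (no effect) — area = 175.50 mm²; (rotated 85° about Z; rotation is an isometry so areas/perimeters/island counts are preserved). So its area = 175.50 mm². Layer 20 (z = 6): the cube (footprint 27×6.5) is included at this height (area 175.50 mm²); the cylinder at (3.5, 13.5): section is a regular 32-gon, circumradius r=11 (area = (32/2)·11.000²·sin(360°/32) = 377.69 mm²); the cone at (8.5, 10.5) is not intersected at this z (z outside [9.5, 21.5]); Combining (union): the regions partially overlap — summed areas 553.19 mm² minus the doubly-counted overlap 36.47 mm² gives 516.72 mm² — area = 516.72 mm²; the r=2.5 cylinder at (7, 14.5) contributes a regular 32-gon of circumradius 2.5 (area = (32/2)·2.500²·sin(360°/32) = 19.51 mm²); After the difference (first − rest): starting from that combined region (516.72 mm²), the r=2.5 cylinder at (7, 14.5) lies wholly inside it (removes its full 19.51 mm² and its 15.68 mm outline becomes a hole wall) — area = 497.21 mm²; (rotated 85° about Z; rotation is an isometry so areas/perimeters/island counts are preserved). So its area = 497.21 mm². Layer 20 is larger (497.21 vs 175.50 mm²).

layer 20 (z = 6 mm)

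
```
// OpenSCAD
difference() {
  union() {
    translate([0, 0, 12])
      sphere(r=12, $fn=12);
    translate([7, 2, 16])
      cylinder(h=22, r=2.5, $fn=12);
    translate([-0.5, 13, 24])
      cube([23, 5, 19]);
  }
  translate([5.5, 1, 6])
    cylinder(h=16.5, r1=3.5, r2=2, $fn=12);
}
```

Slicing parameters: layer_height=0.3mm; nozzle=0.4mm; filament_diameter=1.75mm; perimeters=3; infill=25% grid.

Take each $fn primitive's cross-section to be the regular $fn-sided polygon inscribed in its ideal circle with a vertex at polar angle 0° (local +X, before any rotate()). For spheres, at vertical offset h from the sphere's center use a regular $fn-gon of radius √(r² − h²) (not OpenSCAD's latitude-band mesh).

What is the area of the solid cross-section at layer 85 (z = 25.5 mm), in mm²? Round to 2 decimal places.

133.75 mm²

At z = 25.5 mm: the sphere is not intersected at this z (|z−center|=13.500 > r=12); the r=2.5 cylinder at (7, 2) gives a regular 12-gon of circumradius 2.5 (constant along its height) (area = (12/2)·2.500²·sin(360°/12) = 18.75 mm²); the cube at (-0.5, 13) (footprint 23×5) is included at this height (area 115.00 mm²); Merging all regions: the 2 present regions are separate (no shared area or edge), so areas and boundary lengths simply add and each stays a separate island — area = 133.75 mm²; the cone at (5.5, 1) is absent (z outside [6, 22.5]); Subtracting the remaining from the first: none of the subtracted shapes is present at this height, so the result so far is unchanged — area = 133.75 mm². Overall, the cross-section has 2 separate islands. Net area = 133.75 mm².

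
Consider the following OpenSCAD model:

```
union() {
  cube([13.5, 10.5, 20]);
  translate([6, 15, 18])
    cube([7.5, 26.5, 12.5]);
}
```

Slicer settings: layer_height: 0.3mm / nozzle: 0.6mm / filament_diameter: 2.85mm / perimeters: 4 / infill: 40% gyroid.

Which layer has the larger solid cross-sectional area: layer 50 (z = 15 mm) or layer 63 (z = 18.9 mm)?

layer 63 (z = 18.9 mm)

Layer 50 (z = 15): the cube (footprint 13.5×10.5) is included at this height (area 141.75 mm²); the cube at (6, 15) does not reach this height (z outside [18, 30.5]); Combining (union): only the 13.5×10.5 cube is present, so the union is just that shape — area = 141.75 mm². So its area = 141.75 mm². Layer 63 (z = 18.9): the cube is present — its section is the full 13.5×10.5 rectangle (area 141.75 mm²); the cube at (6, 15) is present — its section is the full 7.5×26.5 rectangle (area 198.75 mm²); Merging all regions: the 2 present regions are separate (no shared area or edge), so areas and boundary lengths simply add and each stays a separate island — area = 340.50 mm². So its area = 340.50 mm². Layer 63 is larger (340.50 vs 141.75 mm²).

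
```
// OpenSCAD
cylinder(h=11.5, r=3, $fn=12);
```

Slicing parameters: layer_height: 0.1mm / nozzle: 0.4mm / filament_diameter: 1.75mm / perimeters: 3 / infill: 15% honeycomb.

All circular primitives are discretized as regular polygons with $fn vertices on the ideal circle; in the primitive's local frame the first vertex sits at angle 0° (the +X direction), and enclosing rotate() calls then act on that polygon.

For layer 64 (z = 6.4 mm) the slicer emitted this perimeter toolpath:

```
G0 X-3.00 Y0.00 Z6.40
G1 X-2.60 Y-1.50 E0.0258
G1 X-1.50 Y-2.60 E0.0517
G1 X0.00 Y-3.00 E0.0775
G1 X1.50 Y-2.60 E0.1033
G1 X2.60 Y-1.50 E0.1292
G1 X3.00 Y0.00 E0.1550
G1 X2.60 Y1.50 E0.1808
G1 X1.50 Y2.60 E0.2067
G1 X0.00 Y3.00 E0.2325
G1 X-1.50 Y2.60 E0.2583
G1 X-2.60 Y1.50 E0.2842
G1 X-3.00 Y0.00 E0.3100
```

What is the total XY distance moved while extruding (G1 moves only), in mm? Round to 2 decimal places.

Sum the Euclidean lengths of each G1 segment: total = 18.64 mm.

18.64 mm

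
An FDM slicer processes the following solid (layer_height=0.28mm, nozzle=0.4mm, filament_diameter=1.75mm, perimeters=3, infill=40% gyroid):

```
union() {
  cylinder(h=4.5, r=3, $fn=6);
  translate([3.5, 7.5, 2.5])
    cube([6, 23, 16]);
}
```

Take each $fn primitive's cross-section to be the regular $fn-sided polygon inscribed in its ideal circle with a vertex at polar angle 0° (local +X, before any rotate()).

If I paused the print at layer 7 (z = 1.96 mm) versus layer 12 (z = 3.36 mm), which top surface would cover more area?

Layer 7 (z = 1.96): the r=3 cylinder contributes a regular 6-gon of circumradius 3 (area = (6/2)·3.000²·sin(360°/6) = 23.38 mm²); the cube at (3.5, 7.5) does not reach this height (z outside [2.5, 18.5]); Combining (union): only the r=3 cylinder is present, so the union is just that shape — area = 23.38 mm². So its area = 23.38 mm². Layer 12 (z = 3.36): the r=3 cylinder contributes a regular 6-gon of circumradius 3 (area = (6/2)·3.000²·sin(360°/6) = 23.38 mm²); the cube at (3.5, 7.5) is present — its section is the full 6×23 rectangle (area 138.00 mm²); Taking the union: the 2 present regions are separate (no shared area or edge), so areas and boundary lengths simply add and each stays a separate island — area = 161.38 mm². So its area = 161.38 mm². Layer 12 is larger (161.38 vs 23.38 mm²).

layer 12 (z = 3.36 mm)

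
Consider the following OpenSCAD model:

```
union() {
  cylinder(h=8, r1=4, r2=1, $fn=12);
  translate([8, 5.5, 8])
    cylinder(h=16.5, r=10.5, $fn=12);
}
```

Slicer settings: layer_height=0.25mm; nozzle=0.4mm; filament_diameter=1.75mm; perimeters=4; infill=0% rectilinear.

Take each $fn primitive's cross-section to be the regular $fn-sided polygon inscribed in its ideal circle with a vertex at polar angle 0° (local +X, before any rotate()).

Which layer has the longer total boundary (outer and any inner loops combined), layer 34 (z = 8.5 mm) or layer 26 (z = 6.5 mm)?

layer 34 (z = 8.5 mm)

Layer 34 (z = 8.5): the cone is not intersected at this z (z outside [0, 8]); the r=10.5 cylinder at (8, 5.5) contributes a regular 12-gon of circumradius 10.5 (perimeter = 2·12·10.500·sin(180°/12) = 65.22 mm); Merging all regions: only the r=10.5 cylinder at (8, 5.5) is present, so the union is just that shape — boundary = 65.22 mm. So its perimeter = 65.22 mm. Layer 26 (z = 6.5): the cone: at t=0.812 of its height the radius interpolates to r₁+(r₂−r₁)t = 1.562, giving a regular 12-gon of that circumradius (perimeter = 2·12·1.562·sin(180°/12) = 9.71 mm); the cylinder at (8, 5.5) is absent (z outside [8, 24.5]); Combining (union): only the cone is present, so the union is just that shape — boundary = 9.71 mm. So its perimeter = 9.71 mm. Layer 34 is larger (65.22 vs 9.71 mm).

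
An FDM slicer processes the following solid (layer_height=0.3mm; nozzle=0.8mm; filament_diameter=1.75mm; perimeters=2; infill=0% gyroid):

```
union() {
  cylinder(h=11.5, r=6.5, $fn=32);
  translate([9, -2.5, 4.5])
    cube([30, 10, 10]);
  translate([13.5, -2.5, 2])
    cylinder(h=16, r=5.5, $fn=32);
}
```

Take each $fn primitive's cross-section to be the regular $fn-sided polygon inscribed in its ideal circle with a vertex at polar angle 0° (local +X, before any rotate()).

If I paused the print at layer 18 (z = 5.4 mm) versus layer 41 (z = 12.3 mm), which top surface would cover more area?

Layer 18 (z = 5.4): the r=6.5 cylinder gives a regular 32-gon of circumradius 6.5 (constant along its height) (area = (32/2)·6.500²·sin(360°/32) = 131.88 mm²); the cube at (9, -2.5) is present — its section is the full 30×10 rectangle (area 300.00 mm²); the r=5.5 cylinder at (13.5, -2.5) contributes a regular 32-gon of circumradius 5.5 (area = (32/2)·5.500²·sin(360°/32) = 94.42 mm²); Combining (union): the regions partially overlap — summed areas 526.30 mm² minus the doubly-counted overlap 45.12 mm² gives 481.18 mm² — area = 481.18 mm². So its area = 481.18 mm². Layer 41 (z = 12.3): the cylinder does not reach this height (z outside [0, 11.5]); the 30×10 cube at (9, -2.5) contributes its full rectangle (area 300.00 mm²); the r=5.5 cylinder at (13.5, -2.5) gives a regular 32-gon of circumradius 5.5 (constant along its height) (area = (32/2)·5.500²·sin(360°/32) = 94.42 mm²); Merging all regions: the regions partially overlap — summed areas 394.42 mm² minus the doubly-counted overlap 45.12 mm² gives 349.30 mm² — area = 349.30 mm². So its area = 349.30 mm². Layer 18 is larger (481.18 vs 349.30 mm²).

layer 18 (z = 5.4 mm)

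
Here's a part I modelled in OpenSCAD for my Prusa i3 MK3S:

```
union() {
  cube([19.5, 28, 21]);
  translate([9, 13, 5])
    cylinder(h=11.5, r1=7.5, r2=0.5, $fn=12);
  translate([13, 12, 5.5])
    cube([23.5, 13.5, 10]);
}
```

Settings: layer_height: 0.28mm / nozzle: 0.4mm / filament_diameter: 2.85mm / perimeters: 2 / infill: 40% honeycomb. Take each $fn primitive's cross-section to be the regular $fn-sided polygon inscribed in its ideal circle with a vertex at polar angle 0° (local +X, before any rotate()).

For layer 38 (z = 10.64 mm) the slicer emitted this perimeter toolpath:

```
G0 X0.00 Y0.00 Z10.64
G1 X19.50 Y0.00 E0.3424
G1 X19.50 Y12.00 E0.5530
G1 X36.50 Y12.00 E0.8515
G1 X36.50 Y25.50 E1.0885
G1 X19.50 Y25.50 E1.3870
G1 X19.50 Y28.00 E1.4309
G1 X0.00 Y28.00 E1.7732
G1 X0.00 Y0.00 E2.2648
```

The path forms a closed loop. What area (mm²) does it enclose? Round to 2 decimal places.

775.50 mm²

Apply the shoelace formula to the sequence of (X, Y) vertices; enclosed area = 775.50 mm².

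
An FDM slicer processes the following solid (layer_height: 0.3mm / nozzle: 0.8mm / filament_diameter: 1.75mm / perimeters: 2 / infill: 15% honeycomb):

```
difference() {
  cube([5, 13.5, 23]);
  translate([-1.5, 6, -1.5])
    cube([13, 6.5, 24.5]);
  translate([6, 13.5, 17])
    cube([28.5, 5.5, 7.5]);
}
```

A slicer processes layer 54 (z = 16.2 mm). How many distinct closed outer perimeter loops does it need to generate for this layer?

2

At z = 16.2 mm: the cube is present — its section is the full 5×13.5 rectangle; the cube at (-1.5, 6) (footprint 13×6.5) is included at this height; the cube at (6, 13.5) does not reach this height (z outside [17, 24.5]); Subtracting the remaining from the first: starting from the 5×13.5 cube, the 13×6.5 cube at (-1.5, 6) partially overlaps it — only the 32.50 mm² overlap (of its 84.50 mm²) is removed, clipping the outline — 2 connected regions. The result has 2 disconnected regions.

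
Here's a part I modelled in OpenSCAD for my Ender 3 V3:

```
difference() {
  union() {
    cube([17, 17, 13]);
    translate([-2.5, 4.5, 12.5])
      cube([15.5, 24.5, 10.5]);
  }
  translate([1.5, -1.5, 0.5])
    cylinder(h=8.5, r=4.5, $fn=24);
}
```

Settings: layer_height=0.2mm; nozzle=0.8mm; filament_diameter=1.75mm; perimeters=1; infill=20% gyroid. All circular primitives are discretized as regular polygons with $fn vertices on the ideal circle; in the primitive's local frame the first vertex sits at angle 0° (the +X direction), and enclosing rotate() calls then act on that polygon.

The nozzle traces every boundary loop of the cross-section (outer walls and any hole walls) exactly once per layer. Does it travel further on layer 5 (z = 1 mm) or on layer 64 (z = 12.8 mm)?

Layer 5 (z = 1): the cube is present — its section is the full 17×17 rectangle (perimeter 68.00 mm); the cube at (-2.5, 4.5) is absent (z outside [12.5, 23]); Taking the union: only the 17×17 cube is present, so the union is just that shape — boundary = 68.00 mm; the r=4.5 cylinder at (1.5, -1.5) gives a regular 24-gon of circumradius 4.5 (constant along its height) (perimeter = 2·24·4.500·sin(180°/24) = 28.19 mm); After the difference (first − rest): starting from the result so far, the r=4.5 cylinder at (1.5, -1.5) partially overlaps it — only the 13.47 mm² overlap (of its 62.89 mm²) is removed, clipping the outline — boundary = 66.63 mm. So its perimeter = 66.63 mm. Layer 64 (z = 12.8): the cube (footprint 17×17) is included at this height (perimeter 68.00 mm); the 15.5×24.5 cube at (-2.5, 4.5) contributes its full rectangle (perimeter 80.00 mm); Merging all regions: the regions partially overlap (shared area 162.50 mm²), so the edge portions inside another operand are dropped and the merged outline is re-measured after clipping — boundary = 97.00 mm; the cylinder at (1.5, -1.5) is not intersected at this z (z outside [0.5, 9]); Taking the first minus the rest: none of the subtracted shapes is present at this height, so the result so far is unchanged — boundary = 97.00 mm. So its perimeter = 97.00 mm. Layer 64 is larger (97.00 vs 66.63 mm).

layer 64 (z = 12.8 mm)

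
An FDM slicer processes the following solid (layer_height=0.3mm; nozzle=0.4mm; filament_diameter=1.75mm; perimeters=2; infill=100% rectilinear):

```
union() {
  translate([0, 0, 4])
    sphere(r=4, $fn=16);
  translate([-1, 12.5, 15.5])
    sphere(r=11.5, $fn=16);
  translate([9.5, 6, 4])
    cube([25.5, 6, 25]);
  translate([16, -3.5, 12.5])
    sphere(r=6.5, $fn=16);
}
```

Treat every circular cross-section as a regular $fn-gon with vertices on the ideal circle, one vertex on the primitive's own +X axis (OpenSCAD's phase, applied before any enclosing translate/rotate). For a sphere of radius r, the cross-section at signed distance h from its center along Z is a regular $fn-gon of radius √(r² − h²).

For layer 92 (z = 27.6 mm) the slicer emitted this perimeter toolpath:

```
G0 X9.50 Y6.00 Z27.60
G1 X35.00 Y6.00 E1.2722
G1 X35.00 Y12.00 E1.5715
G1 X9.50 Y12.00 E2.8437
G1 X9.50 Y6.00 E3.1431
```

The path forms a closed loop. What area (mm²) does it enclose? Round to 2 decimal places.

Apply the shoelace formula to the sequence of (X, Y) vertices; enclosed area = 153.00 mm².

153.00 mm²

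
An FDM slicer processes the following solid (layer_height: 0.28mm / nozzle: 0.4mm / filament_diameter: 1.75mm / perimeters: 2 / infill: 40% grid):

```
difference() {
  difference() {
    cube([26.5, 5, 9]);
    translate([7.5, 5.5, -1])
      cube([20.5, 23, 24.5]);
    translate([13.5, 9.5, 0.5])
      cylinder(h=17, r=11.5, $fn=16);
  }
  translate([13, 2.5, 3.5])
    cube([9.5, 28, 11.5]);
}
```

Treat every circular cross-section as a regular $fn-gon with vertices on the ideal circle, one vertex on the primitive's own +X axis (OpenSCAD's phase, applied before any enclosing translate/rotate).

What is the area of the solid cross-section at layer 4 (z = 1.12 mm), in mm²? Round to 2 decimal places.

45.17 mm²

At z = 1.12 mm: the cube is present — its section is the full 26.5×5 rectangle (area 132.50 mm²); the 20.5×23 cube at (7.5, 5.5) contributes its full rectangle (area 471.50 mm²); the r=11.5 cylinder at (13.5, 9.5) contributes a regular 16-gon of circumradius 11.5 (area = (16/2)·11.500²·sin(360°/16) = 404.88 mm²); Subtracting the remaining from the first: starting from the 26.5×5 cube (132.50 mm²), the 20.5×23 cube at (7.5, 5.5) misses the remaining region (no effect); the r=11.5 cylinder at (13.5, 9.5) partially overlaps it — only the 87.33 mm² overlap (of its 404.88 mm²) is removed, clipping the outline — area = 45.17 mm²; the cube at (13, 2.5) does not reach this height (z outside [3.5, 15]); After the difference (first − rest): none of the subtracted shapes is present at this height, so the result so far is unchanged — area = 45.17 mm². Overall, the cross-section has 2 separate islands. Net area = 45.17 mm².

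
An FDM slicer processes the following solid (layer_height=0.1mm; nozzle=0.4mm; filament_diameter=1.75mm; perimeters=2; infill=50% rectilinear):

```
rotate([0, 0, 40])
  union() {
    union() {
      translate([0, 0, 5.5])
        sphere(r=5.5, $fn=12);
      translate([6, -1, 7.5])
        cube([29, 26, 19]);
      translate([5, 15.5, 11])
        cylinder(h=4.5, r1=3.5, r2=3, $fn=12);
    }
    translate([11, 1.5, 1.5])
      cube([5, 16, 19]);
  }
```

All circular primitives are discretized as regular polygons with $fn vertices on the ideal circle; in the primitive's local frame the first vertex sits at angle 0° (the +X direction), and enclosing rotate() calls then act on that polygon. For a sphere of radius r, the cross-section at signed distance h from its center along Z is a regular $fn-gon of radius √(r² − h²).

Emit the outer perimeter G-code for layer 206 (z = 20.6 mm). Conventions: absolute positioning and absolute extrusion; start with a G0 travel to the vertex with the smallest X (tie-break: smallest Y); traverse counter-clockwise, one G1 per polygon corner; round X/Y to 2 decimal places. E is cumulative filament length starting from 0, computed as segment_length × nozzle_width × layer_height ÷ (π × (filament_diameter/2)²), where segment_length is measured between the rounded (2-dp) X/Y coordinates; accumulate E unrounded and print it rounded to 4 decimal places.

G0 X-11.47 Y23.01 Z20.60
G1 X5.24 Y3.09 E0.4324
G1 X27.45 Y21.73 E0.9146
G1 X10.74 Y41.65 E1.3470
G1 X-11.47 Y23.01 E1.8292

At z = 20.6 mm: the sphere does not reach this height (|z−center|=15.100 > r=5.5); the cube at (6, -1) (footprint 29×26) is included at this height; the cone at (5, 15.5) is absent (z outside [11, 15.5]); Merging all regions: only the 29×26 cube at (6, -1) is present, so the union is just that shape — 1 connected region; the cube at (11, 1.5) is not intersected at this z (z outside [1.5, 20.5]); Combining (union): only the result so far is present, so the union is just that shape — 1 connected region; (rotated 40° about Z; rotation is an isometry so areas/perimeters/island counts are preserved). The outline is a single polygon with 4 vertices. Extrusion per mm of travel: 0.4 × 0.1 / (π × 0.875²) = 0.016630. Accumulating E over each segment gives final E = 1.8292.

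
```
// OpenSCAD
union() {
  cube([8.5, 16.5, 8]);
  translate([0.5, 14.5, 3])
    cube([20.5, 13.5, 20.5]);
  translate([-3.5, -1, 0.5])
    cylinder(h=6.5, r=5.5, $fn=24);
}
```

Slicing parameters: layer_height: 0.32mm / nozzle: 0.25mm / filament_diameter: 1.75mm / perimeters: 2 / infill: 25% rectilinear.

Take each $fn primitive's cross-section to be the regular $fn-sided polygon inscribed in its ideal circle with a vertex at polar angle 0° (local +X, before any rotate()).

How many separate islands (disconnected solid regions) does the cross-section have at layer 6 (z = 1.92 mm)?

1

At z = 1.92 mm: the 8.5×16.5 cube contributes its full rectangle; the cube at (0.5, 14.5) is not intersected at this z (z outside [3, 23.5]); the r=5.5 cylinder at (-3.5, -1) contributes a regular 24-gon of circumradius 5.5; Merging all regions: the regions partially overlap (shared area 3.82 mm²), so overlapping operands fuse into one piece — 1 connected region. Overall, the cross-section is a single solid region. Island count = 1.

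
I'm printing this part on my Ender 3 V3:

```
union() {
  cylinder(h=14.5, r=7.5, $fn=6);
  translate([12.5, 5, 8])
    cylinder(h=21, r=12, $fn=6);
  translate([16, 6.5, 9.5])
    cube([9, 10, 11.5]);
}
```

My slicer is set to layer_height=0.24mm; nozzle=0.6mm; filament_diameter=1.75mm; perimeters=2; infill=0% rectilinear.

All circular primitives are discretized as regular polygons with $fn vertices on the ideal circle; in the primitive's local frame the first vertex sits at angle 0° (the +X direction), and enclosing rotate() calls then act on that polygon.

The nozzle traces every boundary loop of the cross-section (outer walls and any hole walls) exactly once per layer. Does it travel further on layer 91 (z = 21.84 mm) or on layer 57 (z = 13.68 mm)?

layer 57 (z = 13.68 mm)

Layer 91 (z = 21.84): the cylinder does not reach this height (z outside [0, 14.5]); the r=12 cylinder at (12.5, 5) gives a regular 6-gon of circumradius 12 (constant along its height) (perimeter = 2·6·12.000·sin(180°/6) = 72.00 mm); the cube at (16, 6.5) is not intersected at this z (z outside [9.5, 21]); Combining (union): only the r=12 cylinder at (12.5, 5) is present, so the union is just that shape — boundary = 72.00 mm. So its perimeter = 72.00 mm. Layer 57 (z = 13.68): the r=7.5 cylinder gives a regular 6-gon of circumradius 7.5 (constant along its height) (perimeter = 2·6·7.500·sin(180°/6) = 45.00 mm); the r=12 cylinder at (12.5, 5) contributes a regular 6-gon of circumradius 12 (perimeter = 2·6·12.000·sin(180°/6) = 72.00 mm); the 9×10 cube at (16, 6.5) contributes its full rectangle (perimeter 38.00 mm); Combining (union): the regions partially overlap (shared area 77.81 mm²), so the edge portions inside another operand are dropped and the merged outline is re-measured after clipping — boundary = 100.09 mm. So its perimeter = 100.09 mm. Layer 57 is larger (100.09 vs 72.00 mm).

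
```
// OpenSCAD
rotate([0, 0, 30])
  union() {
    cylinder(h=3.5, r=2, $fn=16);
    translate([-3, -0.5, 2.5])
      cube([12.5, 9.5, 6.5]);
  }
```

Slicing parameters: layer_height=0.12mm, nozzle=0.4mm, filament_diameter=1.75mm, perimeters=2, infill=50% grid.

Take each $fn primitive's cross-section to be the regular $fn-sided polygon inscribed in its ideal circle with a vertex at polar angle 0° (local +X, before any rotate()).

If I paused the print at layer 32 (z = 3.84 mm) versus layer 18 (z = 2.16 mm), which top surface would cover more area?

Layer 32 (z = 3.84): the cylinder is absent (z outside [0, 3.5]); the cube at (-3, -0.5) is present — its section is the full 12.5×9.5 rectangle (area 118.75 mm²); Merging all regions: only the 12.5×9.5 cube at (-3, -0.5) is present, so the union is just that shape — area = 118.75 mm²; (rotated 30° about Z; rotation is an isometry so areas/perimeters/island counts are preserved). So its area = 118.75 mm². Layer 18 (z = 2.16): the cylinder: section is a regular 16-gon, circumradius r=2 (area = (16/2)·2.000²·sin(360°/16) = 12.25 mm²); the cube at (-3, -0.5) is absent (z outside [2.5, 9]); Taking the union: only the r=2 cylinder is present, so the union is just that shape — area = 12.25 mm²; (rotated 30° about Z; rotation is an isometry so areas/perimeters/island counts are preserved). So its area = 12.25 mm². Layer 32 is larger (118.75 vs 12.25 mm²).

layer 32 (z = 3.84 mm)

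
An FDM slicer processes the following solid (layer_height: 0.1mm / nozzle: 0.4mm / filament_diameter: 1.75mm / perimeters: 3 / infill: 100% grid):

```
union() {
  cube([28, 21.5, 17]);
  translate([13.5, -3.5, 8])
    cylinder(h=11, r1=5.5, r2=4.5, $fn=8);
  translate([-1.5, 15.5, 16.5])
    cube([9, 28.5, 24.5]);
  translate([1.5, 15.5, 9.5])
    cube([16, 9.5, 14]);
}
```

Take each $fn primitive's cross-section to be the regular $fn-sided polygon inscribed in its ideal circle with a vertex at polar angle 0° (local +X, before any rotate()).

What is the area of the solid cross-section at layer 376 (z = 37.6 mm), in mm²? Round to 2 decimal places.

256.50 mm²

At z = 37.6 mm: the cube does not reach this height (z outside [0, 17]); the cone at (13.5, -3.5) does not reach this height (z outside [8, 19]); the cube at (-1.5, 15.5) is present — its section is the full 9×28.5 rectangle (area 256.50 mm²); the cube at (1.5, 15.5) is absent (z outside [9.5, 23.5]); Taking the union: only the 9×28.5 cube at (-1.5, 15.5) is present, so the union is just that shape — area = 256.50 mm². Overall, the cross-section is a single solid region. Net area = 256.50 mm².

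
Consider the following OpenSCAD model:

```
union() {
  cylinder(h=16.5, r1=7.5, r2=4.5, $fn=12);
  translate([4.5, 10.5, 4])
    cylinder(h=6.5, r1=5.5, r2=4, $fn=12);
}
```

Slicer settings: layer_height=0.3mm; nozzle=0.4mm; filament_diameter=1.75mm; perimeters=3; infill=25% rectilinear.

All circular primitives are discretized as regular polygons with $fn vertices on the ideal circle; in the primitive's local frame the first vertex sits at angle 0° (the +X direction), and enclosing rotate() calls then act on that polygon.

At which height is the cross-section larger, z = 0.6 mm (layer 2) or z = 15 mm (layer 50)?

Layer 2 (z = 0.6): the cone (r1=7.5→r2=4.5) has section circumradius 7.391 here — a regular 12-gon (area = (12/2)·7.391²·sin(360°/12) = 163.88 mm²); the cone at (4.5, 10.5) is not intersected at this z (z outside [4, 10.5]); Combining (union): only the cone is present, so the union is just that shape — area = 163.88 mm². So its area = 163.88 mm². Layer 50 (z = 15): the cone: at t=0.909 of its height the radius interpolates to r₁+(r₂−r₁)t = 4.773, giving a regular 12-gon of that circumradius (area = (12/2)·4.773²·sin(360°/12) = 68.34 mm²); the cone at (4.5, 10.5) does not reach this height (z outside [4, 10.5]); Merging all regions: only the cone is present, so the union is just that shape — area = 68.34 mm². So its area = 68.34 mm². Layer 2 is larger (163.88 vs 68.34 mm²).

layer 2 (z = 0.6 mm)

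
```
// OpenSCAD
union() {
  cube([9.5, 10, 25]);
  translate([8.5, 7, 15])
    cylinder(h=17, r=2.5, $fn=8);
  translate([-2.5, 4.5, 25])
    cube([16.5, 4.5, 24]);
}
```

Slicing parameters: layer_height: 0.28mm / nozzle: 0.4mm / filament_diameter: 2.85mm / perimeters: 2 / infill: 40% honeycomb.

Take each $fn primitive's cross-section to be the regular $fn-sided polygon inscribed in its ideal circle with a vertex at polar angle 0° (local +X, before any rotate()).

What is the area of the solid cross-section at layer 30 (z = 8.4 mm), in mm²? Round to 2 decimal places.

95.00 mm²

At z = 8.4 mm: the 9.5×10 cube contributes its full rectangle (area 95.00 mm²); the cylinder at (8.5, 7) is not intersected at this z (z outside [15, 32]); the cube at (-2.5, 4.5) is not intersected at this z (z outside [25, 49]); Combining (union): only the 9.5×10 cube is present, so the union is just that shape — area = 95.00 mm². Overall, the cross-section is a single solid region. Net area = 95.00 mm².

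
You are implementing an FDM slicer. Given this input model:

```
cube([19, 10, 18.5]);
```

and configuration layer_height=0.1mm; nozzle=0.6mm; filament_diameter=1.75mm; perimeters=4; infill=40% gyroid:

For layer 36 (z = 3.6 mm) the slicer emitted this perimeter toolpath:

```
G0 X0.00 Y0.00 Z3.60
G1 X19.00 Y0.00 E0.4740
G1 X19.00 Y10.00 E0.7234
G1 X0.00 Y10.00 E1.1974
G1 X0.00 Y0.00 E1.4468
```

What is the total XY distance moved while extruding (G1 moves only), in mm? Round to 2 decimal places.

Sum the Euclidean lengths of each G1 segment: total = 58.00 mm.

58.00 mm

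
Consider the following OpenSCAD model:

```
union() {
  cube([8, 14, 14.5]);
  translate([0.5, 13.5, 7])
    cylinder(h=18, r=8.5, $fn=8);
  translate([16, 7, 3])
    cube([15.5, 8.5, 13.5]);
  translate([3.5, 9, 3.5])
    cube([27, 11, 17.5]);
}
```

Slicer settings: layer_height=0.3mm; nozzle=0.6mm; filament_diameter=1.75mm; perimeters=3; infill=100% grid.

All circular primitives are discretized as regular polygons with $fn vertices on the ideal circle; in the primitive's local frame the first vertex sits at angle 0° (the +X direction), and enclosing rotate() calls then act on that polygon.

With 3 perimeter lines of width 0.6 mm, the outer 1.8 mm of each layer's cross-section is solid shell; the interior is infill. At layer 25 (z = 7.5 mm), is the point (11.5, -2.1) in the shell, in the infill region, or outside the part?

outside

At z = 7.5 mm: the 8×14 cube contributes its full rectangle; the r=8.5 cylinder at (0.5, 13.5) gives a regular 8-gon of circumradius 8.5 (constant along its height); the cube at (16, 7) (footprint 15.5×8.5) is included at this height; the cube at (3.5, 9) (footprint 27×11) is included at this height; Combining (union): the regions partially overlap (shared area 200.55 mm²), so overlapping operands fuse into one piece — 1 connected region. Overall, the cross-section is a single solid region. The nearest boundary edge runs (8.00, 0.00)→(0.00, 0.00); distance from the point to it = 4.08 mm. The point is not inside any of the regions above, so it lies outside the cross-section (4.08 mm from the nearest boundary).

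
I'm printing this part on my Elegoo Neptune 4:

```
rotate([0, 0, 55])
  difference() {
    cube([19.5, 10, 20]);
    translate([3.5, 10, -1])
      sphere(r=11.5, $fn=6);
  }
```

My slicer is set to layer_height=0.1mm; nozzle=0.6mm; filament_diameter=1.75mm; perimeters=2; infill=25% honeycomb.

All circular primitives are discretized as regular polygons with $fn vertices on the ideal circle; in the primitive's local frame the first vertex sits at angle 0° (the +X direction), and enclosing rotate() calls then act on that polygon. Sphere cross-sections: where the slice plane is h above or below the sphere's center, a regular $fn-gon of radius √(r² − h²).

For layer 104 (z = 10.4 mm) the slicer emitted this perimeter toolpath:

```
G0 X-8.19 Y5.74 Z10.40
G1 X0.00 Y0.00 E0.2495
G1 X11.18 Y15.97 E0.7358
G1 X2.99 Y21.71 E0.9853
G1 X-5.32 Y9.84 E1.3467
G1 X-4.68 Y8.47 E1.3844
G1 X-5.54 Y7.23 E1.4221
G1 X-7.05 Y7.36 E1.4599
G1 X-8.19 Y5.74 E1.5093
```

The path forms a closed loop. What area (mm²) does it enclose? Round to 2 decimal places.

191.99 mm²

Apply the shoelace formula to the sequence of (X, Y) vertices; enclosed area = 191.99 mm².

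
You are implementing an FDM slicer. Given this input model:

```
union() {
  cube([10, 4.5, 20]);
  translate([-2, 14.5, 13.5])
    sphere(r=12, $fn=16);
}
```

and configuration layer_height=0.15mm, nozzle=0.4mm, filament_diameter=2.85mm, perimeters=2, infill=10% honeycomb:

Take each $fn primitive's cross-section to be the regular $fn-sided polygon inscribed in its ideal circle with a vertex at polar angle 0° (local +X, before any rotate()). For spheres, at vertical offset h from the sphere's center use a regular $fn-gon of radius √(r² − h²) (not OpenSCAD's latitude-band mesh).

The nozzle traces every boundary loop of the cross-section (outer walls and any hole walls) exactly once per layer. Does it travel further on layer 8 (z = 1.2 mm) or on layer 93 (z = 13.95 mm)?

Layer 8 (z = 1.2): the 10×4.5 cube contributes its full rectangle (perimeter 29.00 mm); the sphere at (-2, 14.5) is not intersected at this z (|z−center|=12.300 > r=12); Combining (union): only the 10×4.5 cube is present, so the union is just that shape — boundary = 29.00 mm. So its perimeter = 29.00 mm. Layer 93 (z = 13.95): the cube (footprint 10×4.5) is included at this height (perimeter 29.00 mm); the sphere at (-2, 14.5): section is a regular 16-gon, circumradius = √(r²−h²) = √(12²−0.45²) = 11.992 (perimeter = 2·16·11.992·sin(180°/16) = 74.86 mm); Merging all regions: the regions partially overlap (shared area 4.33 mm²), so the edge portions inside another operand are dropped and the merged outline is re-measured after clipping — boundary = 93.48 mm. So its perimeter = 93.48 mm. Layer 93 is larger (93.48 vs 29.00 mm).

layer 93 (z = 13.95 mm)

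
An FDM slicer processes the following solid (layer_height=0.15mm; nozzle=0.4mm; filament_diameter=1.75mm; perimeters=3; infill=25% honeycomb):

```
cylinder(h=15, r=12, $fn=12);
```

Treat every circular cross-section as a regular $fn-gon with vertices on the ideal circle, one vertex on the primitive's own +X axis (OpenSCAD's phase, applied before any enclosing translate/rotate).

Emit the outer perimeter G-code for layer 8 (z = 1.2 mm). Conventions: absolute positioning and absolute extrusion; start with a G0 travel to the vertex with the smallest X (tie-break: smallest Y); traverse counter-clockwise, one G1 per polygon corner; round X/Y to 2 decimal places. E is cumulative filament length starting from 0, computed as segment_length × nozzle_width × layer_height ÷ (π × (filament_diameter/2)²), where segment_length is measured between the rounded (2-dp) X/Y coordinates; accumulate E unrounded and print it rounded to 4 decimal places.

At z = 1.2 mm: the r=12 cylinder contributes a regular 12-gon of circumradius 12. The outline is a single polygon with 12 vertices. Extrusion per mm of travel: 0.4 × 0.15 / (π × 0.875²) = 0.024945. Accumulating E over each segment gives final E = 1.8592.

G0 X-12.00 Y0.00 Z1.20
G1 X-10.39 Y-6.00 E0.1550
G1 X-6.00 Y-10.39 E0.3098
G1 X0.00 Y-12.00 E0.4648
G1 X6.00 Y-10.39 E0.6198
G1 X10.39 Y-6.00 E0.7746
G1 X12.00 Y0.00 E0.9296
G1 X10.39 Y6.00 E1.0846
G1 X6.00 Y10.39 E1.2394
G1 X0.00 Y12.00 E1.3944
G1 X-6.00 Y10.39 E1.5494
G1 X-10.39 Y6.00 E1.7042
G1 X-12.00 Y0.00 E1.8592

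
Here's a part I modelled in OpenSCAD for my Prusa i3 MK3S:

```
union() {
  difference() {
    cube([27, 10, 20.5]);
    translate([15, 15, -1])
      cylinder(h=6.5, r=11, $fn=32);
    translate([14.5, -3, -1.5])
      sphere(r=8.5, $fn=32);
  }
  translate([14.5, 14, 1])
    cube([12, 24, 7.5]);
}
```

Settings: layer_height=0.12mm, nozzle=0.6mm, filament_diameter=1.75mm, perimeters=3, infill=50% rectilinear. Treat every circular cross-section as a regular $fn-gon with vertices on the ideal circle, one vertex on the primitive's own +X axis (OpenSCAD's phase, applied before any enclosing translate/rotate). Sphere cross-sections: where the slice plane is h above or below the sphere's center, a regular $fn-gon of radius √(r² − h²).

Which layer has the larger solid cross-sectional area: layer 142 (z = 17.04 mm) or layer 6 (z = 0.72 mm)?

Layer 142 (z = 17.04): the cube is present — its section is the full 27×10 rectangle (area 270.00 mm²); the cylinder at (15, 15) is not intersected at this z (z outside [-1, 5.5]); the sphere at (14.5, -3) does not reach this height (|z−center|=18.540 > r=8.5); Taking the first minus the rest: none of the subtracted shapes is present at this height, so the 27×10 cube is unchanged — area = 270.00 mm²; the cube at (14.5, 14) is not intersected at this z (z outside [1, 8.5]); Merging all regions: only the result so far is present, so the union is just that shape — area = 270.00 mm². So its area = 270.00 mm². Layer 6 (z = 0.72): the 27×10 cube contributes its full rectangle (area 270.00 mm²); the cylinder at (15, 15): section is a regular 32-gon, circumradius r=11 (area = (32/2)·11.000²·sin(360°/32) = 377.69 mm²); the sphere at (14.5, -3): section is a regular 32-gon, circumradius = √(r²−h²) = √(8.5²−2.22²) = 8.205 (area = (32/2)·8.205²·sin(360°/32) = 210.14 mm²); After the difference (first − rest): starting from the 27×10 cube (270.00 mm²), the r=11 cylinder at (15, 15) partially overlaps it — only the 83.12 mm² overlap (of its 377.69 mm²) is removed, clipping the outline; the r=8.5 sphere at (14.5, -3) partially overlaps it — only the 52.23 mm² overlap (of its 210.14 mm²) is removed, clipping the outline — area = 134.65 mm²; the cube at (14.5, 14) is absent (z outside [1, 8.5]); Taking the union: only that combined region is present, so the union is just that shape — area = 134.65 mm². So its area = 134.65 mm². Layer 142 is larger (270.00 vs 134.65 mm²).

layer 142 (z = 17.04 mm)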